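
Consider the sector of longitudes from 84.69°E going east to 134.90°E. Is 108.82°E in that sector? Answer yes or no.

Yes

Band width going east from +84.69° to +134.90°: ((134.90 − 84.69) mod 360) = 50.21°.
Offset of +108.82° east of the west edge: ((108.82 − 84.69) mod 360) = 24.13°.
24.13° ≤ 50.21° ⇒ inside.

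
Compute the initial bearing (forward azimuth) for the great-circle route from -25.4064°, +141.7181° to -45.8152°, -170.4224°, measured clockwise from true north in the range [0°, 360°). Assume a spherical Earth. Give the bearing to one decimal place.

Δλ = -170.4224 − 141.7181 = -312.1405°; wrapped into (−180°, 180°]: 47.8595°.
θ = atan2( sin Δλ · cos φ₂ , cos φ₁ · sin φ₂ − sin φ₁ · cos φ₂ · cos Δλ )
  = atan2(0.51681, -0.44711) = 130.864° → normalised to [0°, 360°): 130.864°.

130.9°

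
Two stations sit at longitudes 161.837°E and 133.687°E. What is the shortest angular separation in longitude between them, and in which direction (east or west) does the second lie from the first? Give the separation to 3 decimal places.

Raw difference: 133.687 − 161.837 = -28.15°.
Normalise into (−180°, 180°]: -28.15° stays -28.15°.
Negative ⇒ the second point lies to the west; separation 28.150°.

28.150° west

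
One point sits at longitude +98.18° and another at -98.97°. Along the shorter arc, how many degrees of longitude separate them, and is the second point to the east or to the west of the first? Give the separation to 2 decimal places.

Raw difference: -98.97 − 98.18 = -197.15°.
Normalise into (−180°, 180°]: -197.15° + 360° = 162.85°.
Positive ⇒ the second point lies to the east; separation 162.85°.

162.85° east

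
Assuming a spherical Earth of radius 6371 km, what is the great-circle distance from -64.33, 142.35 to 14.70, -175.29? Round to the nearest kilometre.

Δλ = -175.29 − 142.35 = -317.64°; wrapped into (−180°, 180°]: 42.36°.
Δφ = 14.70 − -64.33 = 79.03°.
a = sin²(Δφ/2) + cos φ₁ · cos φ₂ · sin²(Δλ/2) = 0.459549.
c = 2·atan2(√a, √(1−a)) = 1.48980 rad → d = 6371·c ≈ 9491.55 km.

9492 km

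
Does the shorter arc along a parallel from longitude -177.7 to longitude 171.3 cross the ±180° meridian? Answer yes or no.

Yes

Naïve |171.3 − -177.7| = 349.0° > 180°, so the shorter arc goes the other way round — across 180°.
Signed shortest Δλ = ((171.3 − -177.7 + 180) mod 360) − 180 = -11.0°.
Going west by 11.0° from -177.7° passes through 180° before reaching +171.3°.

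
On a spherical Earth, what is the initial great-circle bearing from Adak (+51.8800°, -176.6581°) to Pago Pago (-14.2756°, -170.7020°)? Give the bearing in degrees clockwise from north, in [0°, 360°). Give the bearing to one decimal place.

Δλ = -170.7020 − -176.6581 = 5.9561°.
θ = atan2( sin Δλ · cos φ₂ , cos φ₁ · sin φ₂ − sin φ₁ · cos φ₂ · cos Δλ )
  = atan2(0.10056, -0.91053) = 173.698° → normalised to [0°, 360°): 173.698°.

173.7°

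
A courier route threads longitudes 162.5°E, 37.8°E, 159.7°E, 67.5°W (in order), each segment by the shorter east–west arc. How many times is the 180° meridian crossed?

1

Leg 1: +162.5° → +37.8°, shortest Δλ = -124.7° (west) — does not cross 180°.
Leg 2: +37.8° → +159.7°, shortest Δλ = 121.9° (east) — does not cross 180°.
Leg 3: +159.7° → -67.5°, shortest Δλ = 132.8° (east) — crosses 180°.
Total crossings: 1.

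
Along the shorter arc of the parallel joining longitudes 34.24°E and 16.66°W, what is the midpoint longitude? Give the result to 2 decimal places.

Signed shortest Δλ from +34.24° to -16.66° is -50.90°.
Midpoint longitude = +34.24° + (-50.90°)/2 = +34.24° − 25.45° = +8.79°.

8.79°E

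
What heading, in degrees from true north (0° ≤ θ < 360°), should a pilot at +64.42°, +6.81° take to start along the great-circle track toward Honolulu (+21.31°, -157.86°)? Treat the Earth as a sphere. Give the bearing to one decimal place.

Δλ = -157.86 − 6.81 = -164.67°.
θ = atan2( sin Δλ · cos φ₂ , cos φ₁ · sin φ₂ − sin φ₁ · cos φ₂ · cos Δλ )
  = atan2(-0.24630, 0.96733) = -14.285° → normalised to [0°, 360°): 345.715°.

345.7°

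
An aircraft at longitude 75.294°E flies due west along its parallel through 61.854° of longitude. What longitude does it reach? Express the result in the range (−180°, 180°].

13.440°E

Start at +75.294°; shift −61.854° → +13.440°.
+13.440° already lies in (−180°, 180°].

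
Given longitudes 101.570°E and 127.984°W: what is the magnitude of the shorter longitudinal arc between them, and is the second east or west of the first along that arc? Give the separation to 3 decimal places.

Raw difference: -127.984 − 101.570 = -229.554°.
Normalise into (−180°, 180°]: -229.554° + 360° = 130.446°.
Positive ⇒ the second point lies to the east; separation 130.446°.

130.446° east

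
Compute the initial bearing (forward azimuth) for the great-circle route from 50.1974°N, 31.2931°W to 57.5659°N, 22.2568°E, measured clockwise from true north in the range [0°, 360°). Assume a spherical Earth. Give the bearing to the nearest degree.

Δλ = 22.2568 − -31.2931 = 53.5499°.
θ = atan2( sin Δλ · cos φ₂ , cos φ₁ · sin φ₂ − sin φ₁ · cos φ₂ · cos Δλ )
  = atan2(0.43141, 0.29549) = 55.591° → normalised to [0°, 360°): 55.591°.

56°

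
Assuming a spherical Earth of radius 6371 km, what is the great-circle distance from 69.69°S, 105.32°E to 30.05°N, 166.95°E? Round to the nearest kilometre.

Δλ = 166.95 − 105.32 = 61.63°.
Δφ = 30.05 − -69.69 = 99.74°.
a = sin²(Δφ/2) + cos φ₁ · cos φ₂ · sin²(Δλ/2) = 0.663431.
c = 2·atan2(√a, √(1−a)) = 1.90378 rad → d = 6371·c ≈ 12128.97 km.

12129 km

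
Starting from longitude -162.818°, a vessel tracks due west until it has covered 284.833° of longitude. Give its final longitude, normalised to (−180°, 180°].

-87.651°

Start at -162.818°; shift −284.833° → -447.651°.
-447.651° lies outside (−180°, 180°]; add 360° → -87.651°.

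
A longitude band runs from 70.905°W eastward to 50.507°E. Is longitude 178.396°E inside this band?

Band width going east from -70.905° to +50.507°: ((50.507 − -70.905) mod 360) = 121.412°.
Offset of +178.396° east of the west edge: ((178.396 − -70.905) mod 360) = 249.301°.
249.301° > 121.412° ⇒ outside.

No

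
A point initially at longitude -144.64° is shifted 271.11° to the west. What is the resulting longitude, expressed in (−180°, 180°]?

Start at -144.64°; shift −271.11° → -415.75°.
-415.75° lies outside (−180°, 180°]; add 360° → -55.75°.

-55.75°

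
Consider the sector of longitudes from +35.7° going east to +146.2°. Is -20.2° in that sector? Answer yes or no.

Band width going east from +35.7° to +146.2°: ((146.2 − 35.7) mod 360) = 110.5°.
Offset of -20.2° east of the west edge: ((-20.2 − 35.7) mod 360) = 304.1°.
304.1° > 110.5° ⇒ outside.

No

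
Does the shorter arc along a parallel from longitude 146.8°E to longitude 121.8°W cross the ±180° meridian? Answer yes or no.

Naïve |-121.8 − 146.8| = 268.6° > 180°, so the shorter arc goes the other way round — across 180°.
Signed shortest Δλ = ((-121.8 − 146.8 + 180) mod 360) − 180 = 91.4°.
Going east by 91.4° from +146.8° passes through 180° before reaching -121.8°.

Yes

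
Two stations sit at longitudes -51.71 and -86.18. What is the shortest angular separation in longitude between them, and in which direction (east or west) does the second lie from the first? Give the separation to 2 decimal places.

34.47° west

Raw difference: -86.18 − -51.71 = -34.47°.
Normalise into (−180°, 180°]: -34.47° stays -34.47°.
Negative ⇒ the second point lies to the west; separation 34.47°.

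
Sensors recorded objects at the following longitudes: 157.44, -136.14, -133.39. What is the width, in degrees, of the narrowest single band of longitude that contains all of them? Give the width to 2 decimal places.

69.17°

Sort the longitudes: -136.14°, -133.39°, +157.44°.
Eastward gaps between consecutive values (wrapping around): 2.75°, 290.83°, 66.42°.
Largest gap = 290.83° ⇒ minimal covering band is its complement: 360° − 290.83° = 69.17°.
Band runs from +157.44° eastward to -133.39°, crossing the antimeridian.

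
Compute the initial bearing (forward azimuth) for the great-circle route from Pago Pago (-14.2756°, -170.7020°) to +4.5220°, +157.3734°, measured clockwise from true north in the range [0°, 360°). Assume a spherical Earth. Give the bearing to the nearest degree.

Δλ = 157.3734 − -170.7020 = 328.0754°; wrapped into (−180°, 180°]: -31.9246°.
θ = atan2( sin Δλ · cos φ₂ , cos φ₁ · sin φ₂ − sin φ₁ · cos φ₂ · cos Δλ )
  = atan2(-0.52716, 0.28504) = -61.599° → normalised to [0°, 360°): 298.401°.

298°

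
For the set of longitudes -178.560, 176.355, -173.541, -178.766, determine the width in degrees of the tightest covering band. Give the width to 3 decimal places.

10.104°

Sort the longitudes: -178.766°, -178.560°, -173.541°, +176.355°.
Eastward gaps between consecutive values (wrapping around): 0.206°, 5.019°, 349.896°, 4.879°.
Largest gap = 349.896° ⇒ minimal covering band is its complement: 360° − 349.896° = 10.104°.
Band runs from +176.355° eastward to -173.541°, crossing the antimeridian.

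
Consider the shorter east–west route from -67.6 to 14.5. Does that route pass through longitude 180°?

No

Signed shortest Δλ = ((14.5 − -67.6 + 180) mod 360) − 180 = 82.1°.
Going east by 82.1° from -67.6° reaches +14.5° without touching 180°.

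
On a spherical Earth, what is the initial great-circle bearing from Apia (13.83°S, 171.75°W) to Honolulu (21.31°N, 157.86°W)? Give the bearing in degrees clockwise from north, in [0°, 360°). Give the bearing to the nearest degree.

Δλ = -157.86 − -171.75 = 13.89°.
θ = atan2( sin Δλ · cos φ₂ , cos φ₁ · sin φ₂ − sin φ₁ · cos φ₂ · cos Δλ )
  = atan2(0.22365, 0.56906) = 21.455° → normalised to [0°, 360°): 21.455°.

21°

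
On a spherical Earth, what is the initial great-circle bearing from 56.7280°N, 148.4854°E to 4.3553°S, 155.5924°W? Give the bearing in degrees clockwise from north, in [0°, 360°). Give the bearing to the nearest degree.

Δλ = -155.5924 − 148.4854 = -304.0778°; wrapped into (−180°, 180°]: 55.9222°.
θ = atan2( sin Δλ · cos φ₂ , cos φ₁ · sin φ₂ − sin φ₁ · cos φ₂ · cos Δλ )
  = atan2(0.82589, -0.50878) = 121.635° → normalised to [0°, 360°): 121.635°.

122°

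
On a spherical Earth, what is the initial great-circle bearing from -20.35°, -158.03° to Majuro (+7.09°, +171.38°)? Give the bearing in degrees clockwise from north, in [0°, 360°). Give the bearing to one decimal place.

Δλ = 171.38 − -158.03 = 329.41°; wrapped into (−180°, 180°]: -30.59°.
θ = atan2( sin Δλ · cos φ₂ , cos φ₁ · sin φ₂ − sin φ₁ · cos φ₂ · cos Δλ )
  = atan2(-0.50500, 0.41279) = -50.737° → normalised to [0°, 360°): 309.263°.

309.3°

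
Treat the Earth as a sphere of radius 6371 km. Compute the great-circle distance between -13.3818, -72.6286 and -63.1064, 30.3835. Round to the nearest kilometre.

9322 km

Δλ = 30.3835 − -72.6286 = 103.0121°.
Δφ = -63.1064 − -13.3818 = -49.7246°.
a = sin²(Δφ/2) + cos φ₁ · cos φ₂ · sin²(Δλ/2) = 0.446336.
c = 2·atan2(√a, √(1−a)) = 1.46326 rad → d = 6371·c ≈ 9322.44 km.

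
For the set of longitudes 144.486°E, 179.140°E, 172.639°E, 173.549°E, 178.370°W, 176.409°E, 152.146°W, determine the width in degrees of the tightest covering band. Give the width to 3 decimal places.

63.368°

Sort the longitudes: -178.370°, -152.146°, +144.486°, +172.639°, +173.549°, +176.409°, +179.140°.
Eastward gaps between consecutive values (wrapping around): 26.224°, 296.632°, 28.153°, 0.910°, 2.860°, 2.731°, 2.490°.
Largest gap = 296.632° ⇒ minimal covering band is its complement: 360° − 296.632° = 63.368°.
Band runs from +144.486° eastward to -152.146°, crossing the antimeridian.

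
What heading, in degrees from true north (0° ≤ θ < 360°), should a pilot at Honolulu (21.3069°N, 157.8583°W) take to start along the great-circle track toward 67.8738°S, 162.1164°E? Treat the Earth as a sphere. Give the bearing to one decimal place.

194.1°

Δλ = 162.1164 − -157.8583 = 319.9747°; wrapped into (−180°, 180°]: -40.0253°.
θ = atan2( sin Δλ · cos φ₂ , cos φ₁ · sin φ₂ − sin φ₁ · cos φ₂ · cos Δλ )
  = atan2(-0.24223, -0.96784) = -165.949° → normalised to [0°, 360°): 194.051°.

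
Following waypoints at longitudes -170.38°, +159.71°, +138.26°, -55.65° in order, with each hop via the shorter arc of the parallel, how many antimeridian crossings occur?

2

Leg 1: -170.38° → +159.71°, shortest Δλ = -29.91° (west) — crosses 180°.
Leg 2: +159.71° → +138.26°, shortest Δλ = -21.45° (west) — does not cross 180°.
Leg 3: +138.26° → -55.65°, shortest Δλ = 166.09° (east) — crosses 180°.
Total crossings: 2.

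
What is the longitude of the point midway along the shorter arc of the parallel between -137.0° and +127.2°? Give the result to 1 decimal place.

+175.1°

Signed shortest Δλ from -137.0° to +127.2° is -95.8°.
Midpoint longitude = -137.0° + (-95.8°)/2 = -137.0° − 47.9° = -184.9°.
Normalise into (−180°, 180°]: +175.1°.
(The naïve average (-137.0 + +127.2)/2 = -4.9° is on the wrong side of the globe.)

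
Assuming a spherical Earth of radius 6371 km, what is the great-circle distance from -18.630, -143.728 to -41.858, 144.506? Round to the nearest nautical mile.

3859 nmi

Δλ = 144.506 − -143.728 = 288.234°; wrapped into (−180°, 180°]: -71.766°.
Δφ = -41.858 − -18.630 = -23.228°.
a = sin²(Δφ/2) + cos φ₁ · cos φ₂ · sin²(Δλ/2) = 0.282998.
c = 2·atan2(√a, √(1−a)) = 1.12186 rad → d = 6371·c ≈ 7147.39 km ≈ 3859.28 nmi.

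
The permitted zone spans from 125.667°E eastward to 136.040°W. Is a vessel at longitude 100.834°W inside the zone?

Band width going east from +125.667° to -136.040°: ((-136.040 − 125.667) mod 360) = 98.293°.
Offset of -100.834° east of the west edge: ((-100.834 − 125.667) mod 360) = 133.499°.
133.499° > 98.293° ⇒ outside.

No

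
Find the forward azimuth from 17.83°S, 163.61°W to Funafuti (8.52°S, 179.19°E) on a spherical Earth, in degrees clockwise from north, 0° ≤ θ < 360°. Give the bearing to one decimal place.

296.9°

Δλ = 179.19 − -163.61 = 342.80°; wrapped into (−180°, 180°]: -17.20°.
θ = atan2( sin Δλ · cos φ₂ , cos φ₁ · sin φ₂ − sin φ₁ · cos φ₂ · cos Δλ )
  = atan2(-0.29244, 0.14823) = -63.121° → normalised to [0°, 360°): 296.879°.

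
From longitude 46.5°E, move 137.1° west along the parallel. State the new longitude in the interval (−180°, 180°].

Start at +46.5°; shift −137.1° → -90.6°.
-90.6° already lies in (−180°, 180°].

90.6°W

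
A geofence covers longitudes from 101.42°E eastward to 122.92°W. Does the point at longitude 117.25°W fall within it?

Band width going east from +101.42° to -122.92°: ((-122.92 − 101.42) mod 360) = 135.66°.
Offset of -117.25° east of the west edge: ((-117.25 − 101.42) mod 360) = 141.33°.
141.33° > 135.66° ⇒ outside.

No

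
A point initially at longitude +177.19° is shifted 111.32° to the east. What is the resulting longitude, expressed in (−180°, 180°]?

Start at +177.19°; shift +111.32° → +288.51°.
+288.51° lies outside (−180°, 180°]; subtract 360° → -71.49°.

-71.49°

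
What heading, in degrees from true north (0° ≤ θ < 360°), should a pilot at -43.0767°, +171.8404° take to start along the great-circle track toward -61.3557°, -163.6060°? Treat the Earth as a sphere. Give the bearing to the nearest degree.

150°

Δλ = -163.6060 − 171.8404 = -335.4464°; wrapped into (−180°, 180°]: 24.5536°.
θ = atan2( sin Δλ · cos φ₂ , cos φ₁ · sin φ₂ − sin φ₁ · cos φ₂ · cos Δλ )
  = atan2(0.19920, -0.34325) = 149.872° → normalised to [0°, 360°): 149.872°.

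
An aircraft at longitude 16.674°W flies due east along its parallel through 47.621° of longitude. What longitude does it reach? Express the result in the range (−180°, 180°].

30.947°E

Start at -16.674°; shift +47.621° → +30.947°.
+30.947° already lies in (−180°, 180°].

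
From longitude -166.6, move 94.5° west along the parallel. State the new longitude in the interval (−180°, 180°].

+98.9°

Start at -166.6°; shift −94.5° → -261.1°.
-261.1° lies outside (−180°, 180°]; add 360° → +98.9°.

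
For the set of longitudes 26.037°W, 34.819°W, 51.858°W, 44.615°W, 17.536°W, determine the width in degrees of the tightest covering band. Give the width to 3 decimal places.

Sort the longitudes: -51.858°, -44.615°, -34.819°, -26.037°, -17.536°.
Eastward gaps between consecutive values (wrapping around): 7.243°, 9.796°, 8.782°, 8.501°, 325.678°.
Largest gap = 325.678° ⇒ minimal covering band is its complement: 360° − 325.678° = 34.322°.
Band runs from -51.858° eastward to -17.536°.

34.322°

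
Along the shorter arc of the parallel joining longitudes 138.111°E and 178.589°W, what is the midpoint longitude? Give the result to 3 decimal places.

159.761°E

Signed shortest Δλ from +138.111° to -178.589° is +43.300°.
Midpoint longitude = +138.111° + (+43.300°)/2 = +138.111° + 21.650° = +159.761°.
(The naïve average (+138.111 + -178.589)/2 = -20.239° is on the wrong side of the globe.)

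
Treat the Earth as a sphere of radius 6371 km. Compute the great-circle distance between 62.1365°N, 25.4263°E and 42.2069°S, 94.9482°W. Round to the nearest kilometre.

Δλ = -94.9482 − 25.4263 = -120.3745°.
Δφ = -42.2069 − 62.1365 = -104.3434°.
a = sin²(Δφ/2) + cos φ₁ · cos φ₂ · sin²(Δλ/2) = 0.884487.
c = 2·atan2(√a, √(1−a)) = 2.44803 rad → d = 6371·c ≈ 15596.40 km.

15596 km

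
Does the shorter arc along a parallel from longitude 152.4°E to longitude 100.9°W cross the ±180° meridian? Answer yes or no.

Naïve |-100.9 − 152.4| = 253.3° > 180°, so the shorter arc goes the other way round — across 180°.
Signed shortest Δλ = ((-100.9 − 152.4 + 180) mod 360) − 180 = 106.7°.
Going east by 106.7° from +152.4° passes through 180° before reaching -100.9°.

Yes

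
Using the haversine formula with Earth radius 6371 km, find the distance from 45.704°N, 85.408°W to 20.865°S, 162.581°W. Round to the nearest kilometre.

10710 km

Δλ = -162.581 − -85.408 = -77.173°.
Δφ = -20.865 − 45.704 = -66.569°.
a = sin²(Δφ/2) + cos φ₁ · cos φ₂ · sin²(Δλ/2) = 0.555024.
c = 2·atan2(√a, √(1−a)) = 1.68107 rad → d = 6371·c ≈ 10710.08 km.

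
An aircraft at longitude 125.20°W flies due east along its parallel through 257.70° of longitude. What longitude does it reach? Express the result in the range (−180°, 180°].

132.50°E

Start at -125.20°; shift +257.70° → +132.50°.
+132.50° already lies in (−180°, 180°].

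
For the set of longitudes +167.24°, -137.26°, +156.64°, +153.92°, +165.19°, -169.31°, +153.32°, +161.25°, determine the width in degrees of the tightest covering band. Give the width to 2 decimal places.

Sort the longitudes: -169.31°, -137.26°, +153.32°, +153.92°, +156.64°, +161.25°, +165.19°, +167.24°.
Eastward gaps between consecutive values (wrapping around): 32.05°, 290.58°, 0.60°, 2.72°, 4.61°, 3.94°, 2.05°, 23.45°.
Largest gap = 290.58° ⇒ minimal covering band is its complement: 360° − 290.58° = 69.42°.
Band runs from +153.32° eastward to -137.26°, crossing the antimeridian.

69.42°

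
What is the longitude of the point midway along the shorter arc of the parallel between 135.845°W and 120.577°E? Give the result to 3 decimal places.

Signed shortest Δλ from -135.845° to +120.577° is -103.578°.
Midpoint longitude = -135.845° + (-103.578°)/2 = -135.845° − 51.789° = -187.634°.
Normalise into (−180°, 180°]: +172.366°.
(The naïve average (-135.845 + +120.577)/2 = -7.634° is on the wrong side of the globe.)

172.366°E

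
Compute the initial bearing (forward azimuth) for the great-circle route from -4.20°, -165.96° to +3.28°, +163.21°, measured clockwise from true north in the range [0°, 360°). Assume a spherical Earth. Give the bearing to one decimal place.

Δλ = 163.21 − -165.96 = 329.17°; wrapped into (−180°, 180°]: -30.83°.
θ = atan2( sin Δλ · cos φ₂ , cos φ₁ · sin φ₂ − sin φ₁ · cos φ₂ · cos Δλ )
  = atan2(-0.51165, 0.11985) = -76.817° → normalised to [0°, 360°): 283.183°.

283.2°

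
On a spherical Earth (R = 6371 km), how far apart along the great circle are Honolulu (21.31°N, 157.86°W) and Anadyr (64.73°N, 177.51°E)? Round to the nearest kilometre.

Δλ = 177.51 − -157.86 = 335.37°; wrapped into (−180°, 180°]: -24.63°.
Δφ = 64.73 − 21.31 = 43.42°.
a = sin²(Δφ/2) + cos φ₁ · cos φ₂ · sin²(Δλ/2) = 0.154924.
c = 2·atan2(√a, √(1−a)) = 0.80910 rad → d = 6371·c ≈ 5154.76 km.

5155 km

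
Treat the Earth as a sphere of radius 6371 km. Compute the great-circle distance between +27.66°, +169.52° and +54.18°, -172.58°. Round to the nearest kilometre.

3289 km

Δλ = -172.58 − 169.52 = -342.10°; wrapped into (−180°, 180°]: 17.90°.
Δφ = 54.18 − 27.66 = 26.52°.
a = sin²(Δφ/2) + cos φ₁ · cos φ₂ · sin²(Δλ/2) = 0.065156.
c = 2·atan2(√a, √(1−a)) = 0.51623 rad → d = 6371·c ≈ 3288.89 km.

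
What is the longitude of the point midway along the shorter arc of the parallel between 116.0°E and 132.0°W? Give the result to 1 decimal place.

Signed shortest Δλ from +116.0° to -132.0° is +112.0°.
Midpoint longitude = +116.0° + (+112.0°)/2 = +116.0° + 56.0° = +172.0°.
(The naïve average (+116.0 + -132.0)/2 = -8.0° is on the wrong side of the globe.)

172.0°E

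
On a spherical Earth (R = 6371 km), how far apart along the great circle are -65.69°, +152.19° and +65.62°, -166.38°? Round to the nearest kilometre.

14971 km

Δλ = -166.38 − 152.19 = -318.57°; wrapped into (−180°, 180°]: 41.43°.
Δφ = 65.62 − -65.69 = 131.31°.
a = sin²(Δφ/2) + cos φ₁ · cos φ₂ · sin²(Δλ/2) = 0.851328.
c = 2·atan2(√a, √(1−a)) = 2.34992 rad → d = 6371·c ≈ 14971.34 km.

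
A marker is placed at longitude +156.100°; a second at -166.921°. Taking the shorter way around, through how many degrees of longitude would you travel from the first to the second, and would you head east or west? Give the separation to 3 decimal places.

36.979° east

Raw difference: -166.921 − 156.100 = -323.021°.
Normalise into (−180°, 180°]: -323.021° + 360° = 36.979°.
Positive ⇒ the second point lies to the east; separation 36.979°.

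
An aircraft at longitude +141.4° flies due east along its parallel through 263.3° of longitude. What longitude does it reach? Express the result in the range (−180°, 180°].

+44.7°

Start at +141.4°; shift +263.3° → +404.7°.
+404.7° lies outside (−180°, 180°]; subtract 360° → +44.7°.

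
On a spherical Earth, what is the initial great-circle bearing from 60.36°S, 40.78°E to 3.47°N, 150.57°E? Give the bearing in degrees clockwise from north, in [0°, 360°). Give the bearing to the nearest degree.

Δλ = 150.57 − 40.78 = 109.79°.
θ = atan2( sin Δλ · cos φ₂ , cos φ₁ · sin φ₂ − sin φ₁ · cos φ₂ · cos Δλ )
  = atan2(0.93921, -0.26380) = 105.689° → normalised to [0°, 360°): 105.689°.

106°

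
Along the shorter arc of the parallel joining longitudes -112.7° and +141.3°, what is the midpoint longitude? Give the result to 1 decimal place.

Signed shortest Δλ from -112.7° to +141.3° is -106.0°.
Midpoint longitude = -112.7° + (-106.0°)/2 = -112.7° − 53.0° = -165.7°.
(The naïve average (-112.7 + +141.3)/2 = 14.3° is on the wrong side of the globe.)

-165.7°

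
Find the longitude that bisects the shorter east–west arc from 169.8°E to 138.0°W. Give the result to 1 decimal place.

164.1°W

Signed shortest Δλ from +169.8° to -138.0° is +52.2°.
Midpoint longitude = +169.8° + (+52.2°)/2 = +169.8° + 26.1° = +195.9°.
Normalise into (−180°, 180°]: -164.1°.
(The naïve average (+169.8 + -138.0)/2 = 15.9° is on the wrong side of the globe.)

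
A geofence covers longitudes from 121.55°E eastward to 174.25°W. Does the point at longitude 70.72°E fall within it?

No

Band width going east from +121.55° to -174.25°: ((-174.25 − 121.55) mod 360) = 64.20°.
Offset of +70.72° east of the west edge: ((70.72 − 121.55) mod 360) = 309.17°.
309.17° > 64.20° ⇒ outside.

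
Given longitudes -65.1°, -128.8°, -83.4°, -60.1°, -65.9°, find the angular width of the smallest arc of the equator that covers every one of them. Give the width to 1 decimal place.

68.7°

Sort the longitudes: -128.8°, -83.4°, -65.9°, -65.1°, -60.1°.
Eastward gaps between consecutive values (wrapping around): 45.4°, 17.5°, 0.8°, 5.0°, 291.3°.
Largest gap = 291.3° ⇒ minimal covering band is its complement: 360° − 291.3° = 68.7°.
Band runs from -128.8° eastward to -60.1°.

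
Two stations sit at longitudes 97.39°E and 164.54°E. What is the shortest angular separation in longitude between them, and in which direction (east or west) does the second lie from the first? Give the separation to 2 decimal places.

Raw difference: 164.54 − 97.39 = 67.15°.
Normalise into (−180°, 180°]: 67.15° stays 67.15°.
Positive ⇒ the second point lies to the east; separation 67.15°.

67.15° east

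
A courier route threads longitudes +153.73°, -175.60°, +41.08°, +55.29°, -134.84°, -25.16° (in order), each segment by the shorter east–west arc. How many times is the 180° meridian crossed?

3

Leg 1: +153.73° → -175.60°, shortest Δλ = 30.67° (east) — crosses 180°.
Leg 2: -175.60° → +41.08°, shortest Δλ = -143.32° (west) — crosses 180°.
Leg 3: +41.08° → +55.29°, shortest Δλ = 14.21° (east) — does not cross 180°.
Leg 4: +55.29° → -134.84°, shortest Δλ = 169.87° (east) — crosses 180°.
Leg 5: -134.84° → -25.16°, shortest Δλ = 109.68° (east) — does not cross 180°.
Total crossings: 3.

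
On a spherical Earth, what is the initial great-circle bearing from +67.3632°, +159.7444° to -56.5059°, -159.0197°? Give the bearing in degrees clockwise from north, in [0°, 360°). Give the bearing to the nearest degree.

Δλ = -159.0197 − 159.7444 = -318.7641°; wrapped into (−180°, 180°]: 41.2359°.
θ = atan2( sin Δλ · cos φ₂ , cos φ₁ · sin φ₂ − sin φ₁ · cos φ₂ · cos Δλ )
  = atan2(0.36376, -0.70400) = 152.674° → normalised to [0°, 360°): 152.674°.

153°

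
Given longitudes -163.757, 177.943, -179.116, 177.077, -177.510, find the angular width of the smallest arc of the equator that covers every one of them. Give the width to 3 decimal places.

19.166°

Sort the longitudes: -179.116°, -177.510°, -163.757°, +177.077°, +177.943°.
Eastward gaps between consecutive values (wrapping around): 1.606°, 13.753°, 340.834°, 0.866°, 2.941°.
Largest gap = 340.834° ⇒ minimal covering band is its complement: 360° − 340.834° = 19.166°.
Band runs from +177.077° eastward to -163.757°, crossing the antimeridian.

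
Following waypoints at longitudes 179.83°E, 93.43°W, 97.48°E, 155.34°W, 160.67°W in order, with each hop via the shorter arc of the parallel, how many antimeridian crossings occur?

Leg 1: +179.83° → -93.43°, shortest Δλ = 86.74° (east) — crosses 180°.
Leg 2: -93.43° → +97.48°, shortest Δλ = -169.09° (west) — crosses 180°.
Leg 3: +97.48° → -155.34°, shortest Δλ = 107.18° (east) — crosses 180°.
Leg 4: -155.34° → -160.67°, shortest Δλ = -5.33° (west) — does not cross 180°.
Total crossings: 3.

3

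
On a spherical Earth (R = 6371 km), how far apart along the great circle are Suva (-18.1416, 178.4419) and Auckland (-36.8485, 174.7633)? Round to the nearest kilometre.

2111 km

Δλ = 174.7633 − 178.4419 = -3.6786°.
Δφ = -36.8485 − -18.1416 = -18.7069°.
a = sin²(Δφ/2) + cos φ₁ · cos φ₂ · sin²(Δλ/2) = 0.027198.
c = 2·atan2(√a, √(1−a)) = 0.33135 rad → d = 6371·c ≈ 2111.01 km.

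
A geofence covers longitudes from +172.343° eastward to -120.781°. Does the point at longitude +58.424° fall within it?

No

Band width going east from +172.343° to -120.781°: ((-120.781 − 172.343) mod 360) = 66.876°.
Offset of +58.424° east of the west edge: ((58.424 − 172.343) mod 360) = 246.081°.
246.081° > 66.876° ⇒ outside.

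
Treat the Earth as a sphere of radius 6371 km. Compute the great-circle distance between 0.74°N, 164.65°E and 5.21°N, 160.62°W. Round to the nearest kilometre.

Δλ = -160.62 − 164.65 = -325.27°; wrapped into (−180°, 180°]: 34.73°.
Δφ = 5.21 − 0.74 = 4.47°.
a = sin²(Δφ/2) + cos φ₁ · cos φ₂ · sin²(Δλ/2) = 0.090223.
c = 2·atan2(√a, √(1−a)) = 0.61016 rad → d = 6371·c ≈ 3887.34 km.

3887 km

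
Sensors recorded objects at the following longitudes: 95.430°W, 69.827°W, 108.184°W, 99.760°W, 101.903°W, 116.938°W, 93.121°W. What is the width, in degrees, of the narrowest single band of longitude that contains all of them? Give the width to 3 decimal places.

47.111°

Sort the longitudes: -116.938°, -108.184°, -101.903°, -99.760°, -95.430°, -93.121°, -69.827°.
Eastward gaps between consecutive values (wrapping around): 8.754°, 6.281°, 2.143°, 4.330°, 2.309°, 23.294°, 312.889°.
Largest gap = 312.889° ⇒ minimal covering band is its complement: 360° − 312.889° = 47.111°.
Band runs from -116.938° eastward to -69.827°.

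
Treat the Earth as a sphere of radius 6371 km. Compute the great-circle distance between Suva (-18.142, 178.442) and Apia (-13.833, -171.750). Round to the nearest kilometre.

1152 km

Δλ = -171.750 − 178.442 = -350.192°; wrapped into (−180°, 180°]: 9.808°.
Δφ = -13.833 − -18.142 = 4.309°.
a = sin²(Δφ/2) + cos φ₁ · cos φ₂ · sin²(Δλ/2) = 0.008157.
c = 2·atan2(√a, √(1−a)) = 0.18087 rad → d = 6371·c ≈ 1152.35 km.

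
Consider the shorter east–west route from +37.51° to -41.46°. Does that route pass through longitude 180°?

No

Signed shortest Δλ = ((-41.46 − 37.51 + 180) mod 360) − 180 = -78.97°.
Going west by 78.97° from +37.51° reaches -41.46° without touching 180°.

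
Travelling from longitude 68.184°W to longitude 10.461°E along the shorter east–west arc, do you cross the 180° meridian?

No

Signed shortest Δλ = ((10.461 − -68.184 + 180) mod 360) − 180 = 78.645°.
Going east by 78.645° from -68.184° reaches +10.461° without touching 180°.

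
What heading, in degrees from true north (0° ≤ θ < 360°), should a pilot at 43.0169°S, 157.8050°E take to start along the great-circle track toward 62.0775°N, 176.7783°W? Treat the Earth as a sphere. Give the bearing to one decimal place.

Δλ = -176.7783 − 157.8050 = -334.5833°; wrapped into (−180°, 180°]: 25.4167°.
θ = atan2( sin Δλ · cos φ₂ , cos φ₁ · sin φ₂ − sin φ₁ · cos φ₂ · cos Δλ )
  = atan2(0.20098, 0.93458) = 12.137° → normalised to [0°, 360°): 12.137°.

12.1°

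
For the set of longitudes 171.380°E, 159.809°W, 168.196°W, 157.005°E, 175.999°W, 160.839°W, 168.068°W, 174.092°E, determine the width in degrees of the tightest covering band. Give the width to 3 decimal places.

Sort the longitudes: -175.999°, -168.196°, -168.068°, -160.839°, -159.809°, +157.005°, +171.380°, +174.092°.
Eastward gaps between consecutive values (wrapping around): 7.803°, 0.128°, 7.229°, 1.030°, 316.814°, 14.375°, 2.712°, 9.909°.
Largest gap = 316.814° ⇒ minimal covering band is its complement: 360° − 316.814° = 43.186°.
Band runs from +157.005° eastward to -159.809°, crossing the antimeridian.

43.186°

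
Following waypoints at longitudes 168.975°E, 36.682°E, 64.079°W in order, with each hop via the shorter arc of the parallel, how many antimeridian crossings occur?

Leg 1: +168.975° → +36.682°, shortest Δλ = -132.293° (west) — does not cross 180°.
Leg 2: +36.682° → -64.079°, shortest Δλ = -100.761° (west) — does not cross 180°.
Total crossings: 0.

0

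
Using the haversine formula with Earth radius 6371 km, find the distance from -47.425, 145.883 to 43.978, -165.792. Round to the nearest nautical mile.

6053 nmi

Δλ = -165.792 − 145.883 = -311.675°; wrapped into (−180°, 180°]: 48.325°.
Δφ = 43.978 − -47.425 = 91.403°.
a = sin²(Δφ/2) + cos φ₁ · cos φ₂ · sin²(Δλ/2) = 0.593813.
c = 2·atan2(√a, √(1−a)) = 1.75954 rad → d = 6371·c ≈ 11210.04 km ≈ 6052.94 nmi.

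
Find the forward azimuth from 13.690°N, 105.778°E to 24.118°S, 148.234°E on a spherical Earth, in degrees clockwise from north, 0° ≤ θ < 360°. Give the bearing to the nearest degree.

Δλ = 148.234 − 105.778 = 42.456°.
θ = atan2( sin Δλ · cos φ₂ , cos φ₁ · sin φ₂ − sin φ₁ · cos φ₂ · cos Δλ )
  = atan2(0.61610, -0.55638) = 132.084° → normalised to [0°, 360°): 132.084°.

132°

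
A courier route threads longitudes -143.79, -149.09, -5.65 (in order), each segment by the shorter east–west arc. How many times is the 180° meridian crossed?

Leg 1: -143.79° → -149.09°, shortest Δλ = -5.3° (west) — does not cross 180°.
Leg 2: -149.09° → -5.65°, shortest Δλ = 143.44° (east) — does not cross 180°.
Total crossings: 0.

0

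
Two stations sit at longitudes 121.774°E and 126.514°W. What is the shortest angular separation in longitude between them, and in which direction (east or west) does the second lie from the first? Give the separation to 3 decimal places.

Raw difference: -126.514 − 121.774 = -248.288°.
Normalise into (−180°, 180°]: -248.288° + 360° = 111.712°.
Positive ⇒ the second point lies to the east; separation 111.712°.

111.712° east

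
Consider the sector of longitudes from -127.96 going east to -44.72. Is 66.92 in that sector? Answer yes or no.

Band width going east from -127.96° to -44.72°: ((-44.72 − -127.96) mod 360) = 83.24°.
Offset of +66.92° east of the west edge: ((66.92 − -127.96) mod 360) = 194.88°.
194.88° > 83.24° ⇒ outside.

No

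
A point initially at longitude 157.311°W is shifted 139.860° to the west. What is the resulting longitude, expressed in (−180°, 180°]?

62.829°E

Start at -157.311°; shift −139.860° → -297.171°.
-297.171° lies outside (−180°, 180°]; add 360° → +62.829°.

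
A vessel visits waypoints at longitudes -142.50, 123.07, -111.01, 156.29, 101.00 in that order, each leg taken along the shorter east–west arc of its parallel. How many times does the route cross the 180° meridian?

3

Leg 1: -142.50° → +123.07°, shortest Δλ = -94.43° (west) — crosses 180°.
Leg 2: +123.07° → -111.01°, shortest Δλ = 125.92° (east) — crosses 180°.
Leg 3: -111.01° → +156.29°, shortest Δλ = -92.7° (west) — crosses 180°.
Leg 4: +156.29° → +101.00°, shortest Δλ = -55.29° (west) — does not cross 180°.
Total crossings: 3.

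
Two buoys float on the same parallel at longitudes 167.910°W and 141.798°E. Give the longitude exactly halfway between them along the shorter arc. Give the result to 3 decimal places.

Signed shortest Δλ from -167.910° to +141.798° is -50.292°.
Midpoint longitude = -167.910° + (-50.292°)/2 = -167.910° − 25.146° = -193.056°.
Normalise into (−180°, 180°]: +166.944°.
(The naïve average (-167.910 + +141.798)/2 = -13.056° is on the wrong side of the globe.)

166.944°E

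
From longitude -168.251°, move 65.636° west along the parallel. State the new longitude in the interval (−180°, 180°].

+126.113°

Start at -168.251°; shift −65.636° → -233.887°.
-233.887° lies outside (−180°, 180°]; add 360° → +126.113°.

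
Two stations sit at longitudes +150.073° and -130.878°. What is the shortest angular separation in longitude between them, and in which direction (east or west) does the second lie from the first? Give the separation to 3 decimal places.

79.049° east

Raw difference: -130.878 − 150.073 = -280.951°.
Normalise into (−180°, 180°]: -280.951° + 360° = 79.049°.
Positive ⇒ the second point lies to the east; separation 79.049°.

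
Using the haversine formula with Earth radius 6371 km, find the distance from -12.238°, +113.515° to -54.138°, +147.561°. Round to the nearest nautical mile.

Δλ = 147.561 − 113.515 = 34.046°.
Δφ = -54.138 − -12.238 = -41.900°.
a = sin²(Δφ/2) + cos φ₁ · cos φ₂ · sin²(Δλ/2) = 0.176913.
c = 2·atan2(√a, √(1−a)) = 0.86824 rad → d = 6371·c ≈ 5531.53 km ≈ 2986.78 nmi.

2987 nmi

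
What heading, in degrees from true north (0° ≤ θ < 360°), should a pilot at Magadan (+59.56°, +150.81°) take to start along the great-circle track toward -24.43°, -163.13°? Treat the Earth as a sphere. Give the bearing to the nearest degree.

139°

Δλ = -163.13 − 150.81 = -313.94°; wrapped into (−180°, 180°]: 46.06°.
θ = atan2( sin Δλ · cos φ₂ , cos φ₁ · sin φ₂ − sin φ₁ · cos φ₂ · cos Δλ )
  = atan2(0.65560, -0.75423) = 139.002° → normalised to [0°, 360°): 139.002°.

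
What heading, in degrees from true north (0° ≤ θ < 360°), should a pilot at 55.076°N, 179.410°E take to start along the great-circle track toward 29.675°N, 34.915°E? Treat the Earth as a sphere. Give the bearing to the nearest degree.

Δλ = 34.915 − 179.410 = -144.495°.
θ = atan2( sin Δλ · cos φ₂ , cos φ₁ · sin φ₂ − sin φ₁ · cos φ₂ · cos Δλ )
  = atan2(-0.50460, 0.86335) = -30.305° → normalised to [0°, 360°): 329.695°.

330°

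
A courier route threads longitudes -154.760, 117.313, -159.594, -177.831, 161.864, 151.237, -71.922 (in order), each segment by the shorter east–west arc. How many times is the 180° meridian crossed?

4

Leg 1: -154.760° → +117.313°, shortest Δλ = -87.927° (west) — crosses 180°.
Leg 2: +117.313° → -159.594°, shortest Δλ = 83.093° (east) — crosses 180°.
Leg 3: -159.594° → -177.831°, shortest Δλ = -18.237° (west) — does not cross 180°.
Leg 4: -177.831° → +161.864°, shortest Δλ = -20.305° (west) — crosses 180°.
Leg 5: +161.864° → +151.237°, shortest Δλ = -10.627° (west) — does not cross 180°.
Leg 6: +151.237° → -71.922°, shortest Δλ = 136.841° (east) — crosses 180°.
Total crossings: 4.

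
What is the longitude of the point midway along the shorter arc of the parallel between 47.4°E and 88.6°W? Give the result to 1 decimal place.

Signed shortest Δλ from +47.4° to -88.6° is -136.0°.
Midpoint longitude = +47.4° + (-136.0°)/2 = +47.4° − 68.0° = -20.6°.

20.6°W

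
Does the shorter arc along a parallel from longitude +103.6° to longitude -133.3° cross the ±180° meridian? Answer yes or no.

Yes

Naïve |-133.3 − 103.6| = 236.9° > 180°, so the shorter arc goes the other way round — across 180°.
Signed shortest Δλ = ((-133.3 − 103.6 + 180) mod 360) − 180 = 123.1°.
Going east by 123.1° from +103.6° passes through 180° before reaching -133.3°.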